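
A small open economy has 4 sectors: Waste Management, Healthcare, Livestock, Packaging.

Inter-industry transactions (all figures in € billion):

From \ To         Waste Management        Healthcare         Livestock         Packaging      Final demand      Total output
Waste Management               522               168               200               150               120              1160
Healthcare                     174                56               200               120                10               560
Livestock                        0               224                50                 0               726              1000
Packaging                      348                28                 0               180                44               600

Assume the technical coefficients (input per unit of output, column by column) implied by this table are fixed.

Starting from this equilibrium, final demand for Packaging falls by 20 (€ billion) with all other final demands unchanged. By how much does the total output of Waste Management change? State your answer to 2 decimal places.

Δx_W = -30.83

Technical coefficients a_ij = z_ij / X_j:
  a_WW = 522/1160 = 0.45, a_HW = 174/1160 = 0.15, a_LW = 0/1160 = 0.00, a_PW = 348/1160 = 0.30
  a_WH = 168/560 = 0.30, a_HH = 56/560 = 0.10, a_LH = 224/560 = 0.40, a_PH = 28/560 = 0.05
  a_WL = 200/1000 = 0.20, a_HL = 200/1000 = 0.20, a_LL = 50/1000 = 0.05, a_PL = 0/1000 = 0.00
  a_WP = 150/600 = 0.25, a_HP = 120/600 = 0.20, a_LP = 0/600 = 0.00, a_PP = 180/600 = 0.30
I − A =
  [   0.55    -0.30    -0.20    -0.25]
  [  -0.15     0.90    -0.20    -0.20]
  [   0.00    -0.40     0.95     0.00]
  [  -0.30    -0.05     0.00     0.70]
Compute the cofactors C_ij = (−1)^(i+j)·(3×3 minor ij) of I−A; the adjugate is their transpose:
adj(I−A) = Cᵀ =
  [ 0.533000   0.267375   0.168500   0.266750]
  [ 0.156750   0.294500   0.095000   0.140125]
  [ 0.066000   0.124000   0.222125   0.059000]
  [ 0.239625   0.135625   0.079000   0.371500]
det(I−A) = Σ_j (I−A)_1j·C_1j = (0.55)(0.533000) + (-0.30)(0.156750) + (-0.20)(0.066000) + (-0.25)(0.239625) = 0.17301875
(I − A)⁻¹ = adj(I−A) / det(I−A) ≈
  [   3.0806     1.5454     0.9739     1.5417]
  [   0.9060     1.7021     0.5491     0.8099]
  [   0.3815     0.7167     1.2838     0.3410]
  [   1.3850     0.7839     0.4566     2.1472]
Δx = (I − A)⁻¹ Δd with Δd having -20 in the Packaging component and 0 elsewhere.
So Δx_W = L_WP · (-20), where L_WP = adj(I−A)_WP / det(I−A) = 0.266750 / 0.17301875.
Δx_W = 0.266750 × (-20) / 0.17301875 = -5.335 / 0.17301875 ≈ -30.83.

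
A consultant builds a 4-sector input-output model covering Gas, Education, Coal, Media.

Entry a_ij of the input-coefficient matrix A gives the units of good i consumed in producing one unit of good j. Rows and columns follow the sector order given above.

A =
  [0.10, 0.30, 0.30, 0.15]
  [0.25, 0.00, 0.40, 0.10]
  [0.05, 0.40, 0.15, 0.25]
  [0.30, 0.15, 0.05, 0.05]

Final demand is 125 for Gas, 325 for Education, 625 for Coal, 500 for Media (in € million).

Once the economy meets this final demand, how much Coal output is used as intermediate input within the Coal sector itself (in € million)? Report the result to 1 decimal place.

z_CC = 305.6

I − A =
  [   0.90    -0.30    -0.30    -0.15]
  [  -0.25     1.00    -0.40    -0.10]
  [  -0.05    -0.40     0.85    -0.25]
  [  -0.30    -0.15    -0.05     0.95]
Compute the cofactors C_ij = (−1)^(i+j)·(3×3 minor ij) of I−A; the adjugate is their transpose:
adj(I−A) = Cᵀ =
  [ 0.613250   0.385875   0.412500   0.246000]
  [ 0.273500   0.640125   0.410625   0.218625]
  [ 0.238125   0.395625   0.710625   0.266250]
  [ 0.249375   0.243750   0.232500   0.506250]
det(I−A) = Σ_j (I−A)_1j·C_1j = (0.90)(0.613250) + (-0.30)(0.273500) + (-0.30)(0.238125) + (-0.15)(0.249375) = 0.36103125
(I − A)⁻¹ = adj(I−A) / det(I−A) ≈
  [   1.6986     1.0688     1.1426     0.6814]
  [   0.7576     1.7730     1.1374     0.6056]
  [   0.6596     1.0958     1.9683     0.7375]
  [   0.6907     0.6751     0.6440     1.4022]
First solve x = (I − A)⁻¹ d = adj(I−A)·d / det(I−A); in particular x_C = (0.238125·125 + 0.395625·325 + 0.710625·625 + 0.266250·500) / 0.36103125 = 735.609375 / 0.36103125 ≈ 2037.523.
Intermediate flow from C to C: z_CC = a_CC · x_C = 0.15 × 735.609375 / 0.36103125 = 110.34140625 / 0.36103125 ≈ 305.6.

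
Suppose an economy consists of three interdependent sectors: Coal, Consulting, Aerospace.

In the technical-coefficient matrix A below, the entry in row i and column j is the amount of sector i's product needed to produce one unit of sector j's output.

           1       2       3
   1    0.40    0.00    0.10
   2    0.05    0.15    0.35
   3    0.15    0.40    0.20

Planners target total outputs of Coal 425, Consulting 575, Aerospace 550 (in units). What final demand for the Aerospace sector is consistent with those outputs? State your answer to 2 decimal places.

d_3 = 146.25

I − A =
  [   0.60     0.00    -0.10]
  [  -0.05     0.85    -0.35]
  [  -0.15    -0.40     0.80]
d = (I − A) x:
  d_1 = (+0.60)·425 + (+0.00)·575 + (-0.10)·550 = 200.00
  d_2 = (-0.05)·425 + (+0.85)·575 + (-0.35)·550 = 275.00
  d_3 = (-0.15)·425 + (-0.40)·575 + (+0.80)·550 = 146.25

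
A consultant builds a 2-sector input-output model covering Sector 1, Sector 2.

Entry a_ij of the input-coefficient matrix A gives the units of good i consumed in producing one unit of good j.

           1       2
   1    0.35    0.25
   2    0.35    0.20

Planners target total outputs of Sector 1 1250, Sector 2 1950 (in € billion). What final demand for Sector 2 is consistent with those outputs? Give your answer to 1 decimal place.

d_2 = 1122.5

I − A =
  [   0.65    -0.25]
  [  -0.35     0.80]
d = (I − A) x:
  d_1 = (+0.65)·1250 + (-0.25)·1950 = 325.0
  d_2 = (-0.35)·1250 + (+0.80)·1950 = 1122.5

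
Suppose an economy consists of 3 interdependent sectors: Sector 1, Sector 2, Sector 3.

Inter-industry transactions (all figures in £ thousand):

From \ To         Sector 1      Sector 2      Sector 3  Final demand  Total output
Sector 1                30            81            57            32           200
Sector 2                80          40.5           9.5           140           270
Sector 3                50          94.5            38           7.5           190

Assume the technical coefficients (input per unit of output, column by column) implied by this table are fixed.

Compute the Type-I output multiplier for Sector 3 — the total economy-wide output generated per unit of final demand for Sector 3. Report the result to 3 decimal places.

m_3 = 2.894

Technical coefficients a_ij = z_ij / X_j:
  a_11 = 30/200 = 0.15, a_21 = 80/200 = 0.40, a_31 = 50/200 = 0.25
  a_12 = 81/270 = 0.30, a_22 = 40.5/270 = 0.15, a_32 = 94.5/270 = 0.35
  a_13 = 57/190 = 0.30, a_23 = 9.5/190 = 0.05, a_33 = 38/190 = 0.20
I − A =
  [   0.85    -0.30    -0.30]
  [  -0.40     0.85    -0.05]
  [  -0.25    -0.35     0.80]
Cofactors of I−A, C_ij = (−1)^(i+j)·(minor ij) (rows/columns in the sector order above):
  C_11 = (0.85)(0.80) − (-0.05)(-0.35) = 0.6625
  C_12 = −[(-0.40)(0.80) − (-0.05)(-0.25)] = 0.3325
  C_13 = (-0.40)(-0.35) − (0.85)(-0.25) = 0.3525
  C_21 = −[(-0.30)(0.80) − (-0.30)(-0.35)] = 0.3450
  C_22 = (0.85)(0.80) − (-0.30)(-0.25) = 0.6050
  C_23 = −[(0.85)(-0.35) − (-0.30)(-0.25)] = 0.3725
  C_31 = (-0.30)(-0.05) − (-0.30)(0.85) = 0.2700
  C_32 = −[(0.85)(-0.05) − (-0.30)(-0.40)] = 0.1625
  C_33 = (0.85)(0.85) − (-0.30)(-0.40) = 0.6025
det(I−A) = Σ_j (I−A)_1j·C_1j = (0.85)(0.6625) + (-0.30)(0.3325) + (-0.30)(0.3525) = 0.357625
adj(I−A) = Cᵀ =
  [ 0.6625   0.3450   0.2700]
  [ 0.3325   0.6050   0.1625]
  [ 0.3525   0.3725   0.6025]
(I − A)⁻¹ = adj(I−A) / det(I−A) ≈
  [   1.8525     0.9647     0.7550]
  [   0.9297     1.6917     0.4544]
  [   0.9857     1.0416     1.6847]
The output multiplier for sector j is the column-j sum of the Leontief inverse (I − A)⁻¹ = adj(I−A) / det(I−A).
Column 3 of adj(I−A): (0.2700, 0.1625, 0.6025); det(I−A) = 0.357625.
m_3 = (0.2700 + 0.1625 + 0.6025) / 0.357625 = 1.035 / 0.357625 ≈ 2.894.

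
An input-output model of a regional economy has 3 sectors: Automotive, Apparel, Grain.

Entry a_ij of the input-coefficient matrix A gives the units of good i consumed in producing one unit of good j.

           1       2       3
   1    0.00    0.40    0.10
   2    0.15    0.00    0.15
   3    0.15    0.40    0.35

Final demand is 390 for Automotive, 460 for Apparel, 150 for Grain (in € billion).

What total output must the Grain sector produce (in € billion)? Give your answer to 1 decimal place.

I − A =
  [   1.00    -0.40    -0.10]
  [  -0.15     1.00    -0.15]
  [  -0.15    -0.40     0.65]
Cofactors of I−A, C_ij = (−1)^(i+j)·(minor ij) (rows/columns in the sector order above):
  C_11 = (1.00)(0.65) − (-0.15)(-0.40) = 0.5900
  C_12 = −[(-0.15)(0.65) − (-0.15)(-0.15)] = 0.1200
  C_13 = (-0.15)(-0.40) − (1.00)(-0.15) = 0.2100
  C_21 = −[(-0.40)(0.65) − (-0.10)(-0.40)] = 0.3000
  C_22 = (1.00)(0.65) − (-0.10)(-0.15) = 0.6350
  C_23 = −[(1.00)(-0.40) − (-0.40)(-0.15)] = 0.4600
  C_31 = (-0.40)(-0.15) − (-0.10)(1.00) = 0.1600
  C_32 = −[(1.00)(-0.15) − (-0.10)(-0.15)] = 0.1650
  C_33 = (1.00)(1.00) − (-0.40)(-0.15) = 0.9400
det(I−A) = Σ_j (I−A)_1j·C_1j = (1.00)(0.5900) + (-0.40)(0.1200) + (-0.10)(0.2100) = 0.5210
adj(I−A) = Cᵀ =
  [ 0.5900   0.3000   0.1600]
  [ 0.1200   0.6350   0.1650]
  [ 0.2100   0.4600   0.9400]
(I − A)⁻¹ = adj(I−A) / det(I−A) ≈
  [   1.1324     0.5758     0.3071]
  [   0.2303     1.2188     0.3167]
  [   0.4031     0.8829     1.8042]
x = (I − A)⁻¹ d = adj(I−A)·d / det(I−A), with det(I−A) = 0.5210:
  x_1 = (0.5900·390 + 0.3000·460 + 0.1600·150) / 0.5210 = 392.10 / 0.5210 ≈ 752.6
  x_2 = (0.1200·390 + 0.6350·460 + 0.1650·150) / 0.5210 = 363.65 / 0.5210 ≈ 698.0
  x_3 = (0.2100·390 + 0.4600·460 + 0.9400·150) / 0.5210 = 434.50 / 0.5210 ≈ 834.0

x_3 = 834.0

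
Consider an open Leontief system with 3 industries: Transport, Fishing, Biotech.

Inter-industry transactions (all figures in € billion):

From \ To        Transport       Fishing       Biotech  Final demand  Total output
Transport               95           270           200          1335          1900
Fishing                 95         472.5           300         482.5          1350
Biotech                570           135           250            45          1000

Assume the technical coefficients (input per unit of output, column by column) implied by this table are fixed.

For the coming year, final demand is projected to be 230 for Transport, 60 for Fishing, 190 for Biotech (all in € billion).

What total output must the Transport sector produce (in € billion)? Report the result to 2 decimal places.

x_T = 410.50

Technical coefficients a_ij = z_ij / X_j:
  a_TT = 95/1900 = 0.05, a_FT = 95/1900 = 0.05, a_BT = 570/1900 = 0.30
  a_TF = 270/1350 = 0.20, a_FF = 472.5/1350 = 0.35, a_BF = 135/1350 = 0.10
  a_TB = 200/1000 = 0.20, a_FB = 300/1000 = 0.30, a_BB = 250/1000 = 0.25
I − A =
  [   0.95    -0.20    -0.20]
  [  -0.05     0.65    -0.30]
  [  -0.30    -0.10     0.75]
Cofactors of I−A, C_ij = (−1)^(i+j)·(minor ij) (rows/columns in the sector order above):
  C_11 = (0.65)(0.75) − (-0.30)(-0.10) = 0.4575
  C_12 = −[(-0.05)(0.75) − (-0.30)(-0.30)] = 0.1275
  C_13 = (-0.05)(-0.10) − (0.65)(-0.30) = 0.2000
  C_21 = −[(-0.20)(0.75) − (-0.20)(-0.10)] = 0.1700
  C_22 = (0.95)(0.75) − (-0.20)(-0.30) = 0.6525
  C_23 = −[(0.95)(-0.10) − (-0.20)(-0.30)] = 0.1550
  C_31 = (-0.20)(-0.30) − (-0.20)(0.65) = 0.1900
  C_32 = −[(0.95)(-0.30) − (-0.20)(-0.05)] = 0.2950
  C_33 = (0.95)(0.65) − (-0.20)(-0.05) = 0.6075
det(I−A) = Σ_j (I−A)_1j·C_1j = (0.95)(0.4575) + (-0.20)(0.1275) + (-0.20)(0.2000) = 0.369125
adj(I−A) = Cᵀ =
  [ 0.4575   0.1700   0.1900]
  [ 0.1275   0.6525   0.2950]
  [ 0.2000   0.1550   0.6075]
(I − A)⁻¹ = adj(I−A) / det(I−A) ≈
  [   1.2394     0.4605     0.5147]
  [   0.3454     1.7677     0.7992]
  [   0.5418     0.4199     1.6458]
x = (I − A)⁻¹ d = adj(I−A)·d / det(I−A), with det(I−A) = 0.369125:
  x_T = (0.4575·230 + 0.1700·60 + 0.1900·190) / 0.369125 = 151.525 / 0.369125 ≈ 410.50
  x_F = (0.1275·230 + 0.6525·60 + 0.2950·190) / 0.369125 = 124.525 / 0.369125 ≈ 337.35
  x_B = (0.2000·230 + 0.1550·60 + 0.6075·190) / 0.369125 = 170.725 / 0.369125 ≈ 462.51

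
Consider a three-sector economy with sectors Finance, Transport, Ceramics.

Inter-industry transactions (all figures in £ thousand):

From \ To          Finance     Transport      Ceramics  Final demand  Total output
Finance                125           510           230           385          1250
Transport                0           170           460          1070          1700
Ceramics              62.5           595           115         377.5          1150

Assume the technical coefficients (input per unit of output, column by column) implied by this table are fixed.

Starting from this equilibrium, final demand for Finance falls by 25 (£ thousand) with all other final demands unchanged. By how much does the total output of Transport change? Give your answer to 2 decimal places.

Technical coefficients a_ij = z_ij / X_j:
  a_FF = 125/1250 = 0.10, a_TF = 0/1250 = 0.00, a_CF = 62.5/1250 = 0.05
  a_FT = 510/1700 = 0.30, a_TT = 170/1700 = 0.10, a_CT = 595/1700 = 0.35
  a_FC = 230/1150 = 0.20, a_TC = 460/1150 = 0.40, a_CC = 115/1150 = 0.10
I − A =
  [   0.90    -0.30    -0.20]
  [   0.00     0.90    -0.40]
  [  -0.05    -0.35     0.90]
Cofactors of I−A, C_ij = (−1)^(i+j)·(minor ij) (rows/columns in the sector order above):
  C_11 = (0.90)(0.90) − (-0.40)(-0.35) = 0.6700
  C_12 = −[(0.00)(0.90) − (-0.40)(-0.05)] = 0.0200
  C_13 = (0.00)(-0.35) − (0.90)(-0.05) = 0.0450
  C_21 = −[(-0.30)(0.90) − (-0.20)(-0.35)] = 0.3400
  C_22 = (0.90)(0.90) − (-0.20)(-0.05) = 0.8000
  C_23 = −[(0.90)(-0.35) − (-0.30)(-0.05)] = 0.3300
  C_31 = (-0.30)(-0.40) − (-0.20)(0.90) = 0.3000
  C_32 = −[(0.90)(-0.40) − (-0.20)(0.00)] = 0.3600
  C_33 = (0.90)(0.90) − (-0.30)(0.00) = 0.8100
det(I−A) = Σ_j (I−A)_1j·C_1j = (0.90)(0.6700) + (-0.30)(0.0200) + (-0.20)(0.0450) = 0.5880
adj(I−A) = Cᵀ =
  [ 0.6700   0.3400   0.3000]
  [ 0.0200   0.8000   0.3600]
  [ 0.0450   0.3300   0.8100]
(I − A)⁻¹ = adj(I−A) / det(I−A) ≈
  [   1.1395     0.5782     0.5102]
  [   0.0340     1.3605     0.6122]
  [   0.0765     0.5612     1.3776]
Δx = (I − A)⁻¹ Δd with Δd having -25 in the Finance component and 0 elsewhere.
So Δx_T = L_TF · (-25), where L_TF = adj(I−A)_TF / det(I−A) = 0.0200 / 0.5880.
Δx_T = 0.0200 × (-25) / 0.5880 = -0.50 / 0.5880 ≈ -0.85.

Δx_T = -0.85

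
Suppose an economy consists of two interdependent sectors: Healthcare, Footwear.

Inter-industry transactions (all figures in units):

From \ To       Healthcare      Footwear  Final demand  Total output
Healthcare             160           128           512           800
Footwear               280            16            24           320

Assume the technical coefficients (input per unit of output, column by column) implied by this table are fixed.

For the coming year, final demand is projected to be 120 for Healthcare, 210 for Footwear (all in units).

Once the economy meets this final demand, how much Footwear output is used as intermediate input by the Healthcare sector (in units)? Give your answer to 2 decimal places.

z_21 = 111.77

Technical coefficients a_ij = z_ij / X_j:
  a_11 = 160/800 = 0.20, a_21 = 280/800 = 0.35
  a_12 = 128/320 = 0.40, a_22 = 16/320 = 0.05
I − A =
  [   0.80    -0.40]
  [  -0.35     0.95]
det(I−A) = (0.80)(0.95) − (-0.40)(-0.35) = 0.6200
adj(I−A) = [[0.95, 0.40], [0.35, 0.80]]
(I − A)⁻¹ = adj(I−A) / det(I−A) ≈
  [   1.5323     0.6452]
  [   0.5645     1.2903]
First solve x = (I − A)⁻¹ d = adj(I−A)·d / det(I−A); in particular x_1 = (0.95·120 + 0.40·210) / 0.6200 = 198.00 / 0.6200 ≈ 319.3548.
Intermediate flow from 2 to 1: z_21 = a_21 · x_1 = 0.35 × 198.00 / 0.6200 = 69.30 / 0.6200 ≈ 111.77.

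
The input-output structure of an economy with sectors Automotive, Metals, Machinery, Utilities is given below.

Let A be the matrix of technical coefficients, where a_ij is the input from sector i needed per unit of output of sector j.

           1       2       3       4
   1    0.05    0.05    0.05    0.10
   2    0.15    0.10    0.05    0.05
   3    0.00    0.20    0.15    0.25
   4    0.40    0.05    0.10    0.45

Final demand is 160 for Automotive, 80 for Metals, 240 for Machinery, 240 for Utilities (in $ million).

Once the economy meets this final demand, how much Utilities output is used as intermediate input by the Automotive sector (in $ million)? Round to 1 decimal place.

z_41 = 115.9

I − A =
  [   0.95    -0.05    -0.05    -0.10]
  [  -0.15     0.90    -0.05    -0.05]
  [   0.00    -0.20     0.85    -0.25]
  [  -0.40    -0.05    -0.10     0.55]
Compute the cofactors C_ij = (−1)^(i+j)·(3×3 minor ij) of I−A; the adjugate is their transpose:
adj(I−A) = Cᵀ =
  [ 0.389000   0.034500   0.035500   0.090000]
  [ 0.088375   0.381375   0.035500   0.066875]
  [ 0.112375   0.113375   0.426000   0.224375]
  [ 0.311375   0.080375   0.106500   0.709375]
det(I−A) = Σ_j (I−A)_1j·C_1j = (0.95)(0.389000) + (-0.05)(0.088375) + (-0.05)(0.112375) + (-0.10)(0.311375) = 0.328375
(I − A)⁻¹ = adj(I−A) / det(I−A) ≈
  [   1.1846     0.1051     0.1081     0.2741]
  [   0.2691     1.1614     0.1081     0.2037]
  [   0.3422     0.3453     1.2973     0.6833]
  [   0.9482     0.2448     0.3243     2.1603]
First solve x = (I − A)⁻¹ d = adj(I−A)·d / det(I−A); in particular x_1 = (0.389000·160 + 0.034500·80 + 0.035500·240 + 0.090000·240) / 0.328375 = 95.12 / 0.328375 ≈ 289.669.
Intermediate flow from 4 to 1: z_41 = a_41 · x_1 = 0.40 × 95.12 / 0.328375 = 38.048 / 0.328375 ≈ 115.9.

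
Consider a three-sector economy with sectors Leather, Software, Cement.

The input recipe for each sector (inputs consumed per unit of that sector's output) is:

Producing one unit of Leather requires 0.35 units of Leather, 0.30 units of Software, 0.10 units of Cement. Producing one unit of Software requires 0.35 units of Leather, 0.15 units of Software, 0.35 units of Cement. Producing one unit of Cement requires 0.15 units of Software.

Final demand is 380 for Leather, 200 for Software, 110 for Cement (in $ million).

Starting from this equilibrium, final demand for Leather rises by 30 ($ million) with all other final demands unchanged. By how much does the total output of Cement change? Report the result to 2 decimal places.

I − A =
  [   0.65    -0.35     0.00]
  [  -0.30     0.85    -0.15]
  [  -0.10    -0.35     1.00]
Cofactors of I−A, C_ij = (−1)^(i+j)·(minor ij) (rows/columns in the sector order above):
  C_11 = (0.85)(1.00) − (-0.15)(-0.35) = 0.7975
  C_12 = −[(-0.30)(1.00) − (-0.15)(-0.10)] = 0.3150
  C_13 = (-0.30)(-0.35) − (0.85)(-0.10) = 0.1900
  C_21 = −[(-0.35)(1.00) − (0.00)(-0.35)] = 0.3500
  C_22 = (0.65)(1.00) − (0.00)(-0.10) = 0.6500
  C_23 = −[(0.65)(-0.35) − (-0.35)(-0.10)] = 0.2625
  C_31 = (-0.35)(-0.15) − (0.00)(0.85) = 0.0525
  C_32 = −[(0.65)(-0.15) − (0.00)(-0.30)] = 0.0975
  C_33 = (0.65)(0.85) − (-0.35)(-0.30) = 0.4475
det(I−A) = Σ_j (I−A)_1j·C_1j = (0.65)(0.7975) + (-0.35)(0.3150) + (0.00)(0.1900) = 0.408125
adj(I−A) = Cᵀ =
  [ 0.7975   0.3500   0.0525]
  [ 0.3150   0.6500   0.0975]
  [ 0.1900   0.2625   0.4475]
(I − A)⁻¹ = adj(I−A) / det(I−A) ≈
  [   1.9541     0.8576     0.1286]
  [   0.7718     1.5926     0.2389]
  [   0.4655     0.6432     1.0965]
Δx = (I − A)⁻¹ Δd with Δd having +30 in the Leather component and 0 elsewhere.
So Δx_3 = L_31 · (+30), where L_31 = adj(I−A)_31 / det(I−A) = 0.1900 / 0.408125.
Δx_3 = 0.1900 × (+30) / 0.408125 = 5.70 / 0.408125 ≈ 13.97.

Δx_3 = 13.97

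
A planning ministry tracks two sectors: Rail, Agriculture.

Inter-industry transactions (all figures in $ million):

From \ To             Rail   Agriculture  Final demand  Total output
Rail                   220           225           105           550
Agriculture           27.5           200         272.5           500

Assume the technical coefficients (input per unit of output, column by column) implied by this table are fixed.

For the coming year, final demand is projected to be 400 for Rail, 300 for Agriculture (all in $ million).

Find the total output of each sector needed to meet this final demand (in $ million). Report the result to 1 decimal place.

Technical coefficients a_ij = z_ij / X_j:
  a_11 = 220/550 = 0.40, a_21 = 27.5/550 = 0.05
  a_12 = 225/500 = 0.45, a_22 = 200/500 = 0.40
I − A =
  [   0.60    -0.45]
  [  -0.05     0.60]
det(I−A) = (0.60)(0.60) − (-0.45)(-0.05) = 0.3375
adj(I−A) = [[0.60, 0.45], [0.05, 0.60]]
(I − A)⁻¹ = adj(I−A) / det(I−A) ≈
  [   1.7778     1.3333]
  [   0.1481     1.7778]
x = (I − A)⁻¹ d = adj(I−A)·d / det(I−A), with det(I−A) = 0.3375:
  x_1 = (0.60·400 + 0.45·300) / 0.3375 = 375.00 / 0.3375 ≈ 1111.1
  x_2 = (0.05·400 + 0.60·300) / 0.3375 = 200.00 / 0.3375 ≈ 592.6

x_1 = 1111.1, x_2 = 592.6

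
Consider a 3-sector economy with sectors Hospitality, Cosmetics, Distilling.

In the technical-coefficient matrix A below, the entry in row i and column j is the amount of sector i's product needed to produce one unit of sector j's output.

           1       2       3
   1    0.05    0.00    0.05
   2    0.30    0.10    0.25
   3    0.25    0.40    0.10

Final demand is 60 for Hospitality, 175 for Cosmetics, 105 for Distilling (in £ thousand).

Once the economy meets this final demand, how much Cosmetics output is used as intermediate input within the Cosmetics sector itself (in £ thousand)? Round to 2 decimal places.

z_22 = 29.50

I − A =
  [   0.95     0.00    -0.05]
  [  -0.30     0.90    -0.25]
  [  -0.25    -0.40     0.90]
Cofactors of I−A, C_ij = (−1)^(i+j)·(minor ij) (rows/columns in the sector order above):
  C_11 = (0.90)(0.90) − (-0.25)(-0.40) = 0.7100
  C_12 = −[(-0.30)(0.90) − (-0.25)(-0.25)] = 0.3325
  C_13 = (-0.30)(-0.40) − (0.90)(-0.25) = 0.3450
  C_21 = −[(0.00)(0.90) − (-0.05)(-0.40)] = 0.0200
  C_22 = (0.95)(0.90) − (-0.05)(-0.25) = 0.8425
  C_23 = −[(0.95)(-0.40) − (0.00)(-0.25)] = 0.3800
  C_31 = (0.00)(-0.25) − (-0.05)(0.90) = 0.0450
  C_32 = −[(0.95)(-0.25) − (-0.05)(-0.30)] = 0.2525
  C_33 = (0.95)(0.90) − (0.00)(-0.30) = 0.8550
det(I−A) = Σ_j (I−A)_1j·C_1j = (0.95)(0.7100) + (0.00)(0.3325) + (-0.05)(0.3450) = 0.65725
adj(I−A) = Cᵀ =
  [ 0.7100   0.0200   0.0450]
  [ 0.3325   0.8425   0.2525]
  [ 0.3450   0.3800   0.8550]
(I − A)⁻¹ = adj(I−A) / det(I−A) ≈
  [   1.0803     0.0304     0.0685]
  [   0.5059     1.2819     0.3842]
  [   0.5249     0.5782     1.3009]
First solve x = (I − A)⁻¹ d = adj(I−A)·d / det(I−A); in particular x_2 = (0.3325·60 + 0.8425·175 + 0.2525·105) / 0.65725 = 193.90 / 0.65725 ≈ 295.0171.
Intermediate flow from 2 to 2: z_22 = a_22 · x_2 = 0.10 × 193.90 / 0.65725 = 19.39 / 0.65725 ≈ 29.50.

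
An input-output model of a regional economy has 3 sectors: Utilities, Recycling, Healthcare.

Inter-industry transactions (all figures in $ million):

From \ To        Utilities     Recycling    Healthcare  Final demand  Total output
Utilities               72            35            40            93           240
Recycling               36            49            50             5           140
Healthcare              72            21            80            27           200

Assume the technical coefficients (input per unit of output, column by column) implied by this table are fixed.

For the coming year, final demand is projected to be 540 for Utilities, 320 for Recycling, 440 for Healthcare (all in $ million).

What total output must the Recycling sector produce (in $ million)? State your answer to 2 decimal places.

x_R = 1817.90

Technical coefficients a_ij = z_ij / X_j:
  a_UU = 72/240 = 0.30, a_RU = 36/240 = 0.15, a_HU = 72/240 = 0.30
  a_UR = 35/140 = 0.25, a_RR = 49/140 = 0.35, a_HR = 21/140 = 0.15
  a_UH = 40/200 = 0.20, a_RH = 50/200 = 0.25, a_HH = 80/200 = 0.40
I − A =
  [   0.70    -0.25    -0.20]
  [  -0.15     0.65    -0.25]
  [  -0.30    -0.15     0.60]
Cofactors of I−A, C_ij = (−1)^(i+j)·(minor ij) (rows/columns in the sector order above):
  C_11 = (0.65)(0.60) − (-0.25)(-0.15) = 0.3525
  C_12 = −[(-0.15)(0.60) − (-0.25)(-0.30)] = 0.1650
  C_13 = (-0.15)(-0.15) − (0.65)(-0.30) = 0.2175
  C_21 = −[(-0.25)(0.60) − (-0.20)(-0.15)] = 0.1800
  C_22 = (0.70)(0.60) − (-0.20)(-0.30) = 0.3600
  C_23 = −[(0.70)(-0.15) − (-0.25)(-0.30)] = 0.1800
  C_31 = (-0.25)(-0.25) − (-0.20)(0.65) = 0.1925
  C_32 = −[(0.70)(-0.25) − (-0.20)(-0.15)] = 0.2050
  C_33 = (0.70)(0.65) − (-0.25)(-0.15) = 0.4175
det(I−A) = Σ_j (I−A)_1j·C_1j = (0.70)(0.3525) + (-0.25)(0.1650) + (-0.20)(0.2175) = 0.1620
adj(I−A) = Cᵀ =
  [ 0.3525   0.1800   0.1925]
  [ 0.1650   0.3600   0.2050]
  [ 0.2175   0.1800   0.4175]
(I − A)⁻¹ = adj(I−A) / det(I−A) ≈
  [   2.1759     1.1111     1.1883]
  [   1.0185     2.2222     1.2654]
  [   1.3426     1.1111     2.5772]
x = (I − A)⁻¹ d = adj(I−A)·d / det(I−A), with det(I−A) = 0.1620:
  x_U = (0.3525·540 + 0.1800·320 + 0.1925·440) / 0.1620 = 332.65 / 0.1620 ≈ 2053.40
  x_R = (0.1650·540 + 0.3600·320 + 0.2050·440) / 0.1620 = 294.50 / 0.1620 ≈ 1817.90
  x_H = (0.2175·540 + 0.1800·320 + 0.4175·440) / 0.1620 = 358.75 / 0.1620 ≈ 2214.51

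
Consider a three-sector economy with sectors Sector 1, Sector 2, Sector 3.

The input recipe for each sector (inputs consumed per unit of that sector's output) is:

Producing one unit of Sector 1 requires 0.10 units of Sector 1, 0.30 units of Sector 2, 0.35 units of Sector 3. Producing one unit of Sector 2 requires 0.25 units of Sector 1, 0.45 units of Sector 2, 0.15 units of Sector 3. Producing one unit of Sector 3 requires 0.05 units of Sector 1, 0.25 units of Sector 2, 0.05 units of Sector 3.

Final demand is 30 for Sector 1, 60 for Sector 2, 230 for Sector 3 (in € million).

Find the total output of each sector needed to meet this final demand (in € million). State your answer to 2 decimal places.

x_1 = 150.68, x_2 = 351.81, x_3 = 353.17

I − A =
  [   0.90    -0.25    -0.05]
  [  -0.30     0.55    -0.25]
  [  -0.35    -0.15     0.95]
Cofactors of I−A, C_ij = (−1)^(i+j)·(minor ij) (rows/columns in the sector order above):
  C_11 = (0.55)(0.95) − (-0.25)(-0.15) = 0.4850
  C_12 = −[(-0.30)(0.95) − (-0.25)(-0.35)] = 0.3725
  C_13 = (-0.30)(-0.15) − (0.55)(-0.35) = 0.2375
  C_21 = −[(-0.25)(0.95) − (-0.05)(-0.15)] = 0.2450
  C_22 = (0.90)(0.95) − (-0.05)(-0.35) = 0.8375
  C_23 = −[(0.90)(-0.15) − (-0.25)(-0.35)] = 0.2225
  C_31 = (-0.25)(-0.25) − (-0.05)(0.55) = 0.0900
  C_32 = −[(0.90)(-0.25) − (-0.05)(-0.30)] = 0.2400
  C_33 = (0.90)(0.55) − (-0.25)(-0.30) = 0.4200
det(I−A) = Σ_j (I−A)_1j·C_1j = (0.90)(0.4850) + (-0.25)(0.3725) + (-0.05)(0.2375) = 0.3315
adj(I−A) = Cᵀ =
  [ 0.4850   0.2450   0.0900]
  [ 0.3725   0.8375   0.2400]
  [ 0.2375   0.2225   0.4200]
(I − A)⁻¹ = adj(I−A) / det(I−A) ≈
  [   1.4630     0.7391     0.2715]
  [   1.1237     2.5264     0.7240]
  [   0.7164     0.6712     1.2670]
x = (I − A)⁻¹ d = adj(I−A)·d / det(I−A), with det(I−A) = 0.3315:
  x_1 = (0.4850·30 + 0.2450·60 + 0.0900·230) / 0.3315 = 49.95 / 0.3315 ≈ 150.68
  x_2 = (0.3725·30 + 0.8375·60 + 0.2400·230) / 0.3315 = 116.625 / 0.3315 ≈ 351.81
  x_3 = (0.2375·30 + 0.2225·60 + 0.4200·230) / 0.3315 = 117.075 / 0.3315 ≈ 353.17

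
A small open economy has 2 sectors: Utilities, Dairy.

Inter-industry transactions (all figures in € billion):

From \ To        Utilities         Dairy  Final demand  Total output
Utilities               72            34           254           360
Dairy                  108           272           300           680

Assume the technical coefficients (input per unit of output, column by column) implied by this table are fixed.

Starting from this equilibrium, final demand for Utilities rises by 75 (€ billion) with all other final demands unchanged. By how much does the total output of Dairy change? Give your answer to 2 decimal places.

Δx_2 = 48.39

Technical coefficients a_ij = z_ij / X_j:
  a_11 = 72/360 = 0.20, a_21 = 108/360 = 0.30
  a_12 = 34/680 = 0.05, a_22 = 272/680 = 0.40
I − A =
  [   0.80    -0.05]
  [  -0.30     0.60]
det(I−A) = (0.80)(0.60) − (-0.05)(-0.30) = 0.4650
adj(I−A) = [[0.60, 0.05], [0.30, 0.80]]
(I − A)⁻¹ = adj(I−A) / det(I−A) ≈
  [   1.2903     0.1075]
  [   0.6452     1.7204]
Δx = (I − A)⁻¹ Δd with Δd having +75 in the Utilities component and 0 elsewhere.
So Δx_2 = L_21 · (+75), where L_21 = adj(I−A)_21 / det(I−A) = 0.30 / 0.4650.
Δx_2 = 0.30 × (+75) / 0.4650 = 22.50 / 0.4650 ≈ 48.39.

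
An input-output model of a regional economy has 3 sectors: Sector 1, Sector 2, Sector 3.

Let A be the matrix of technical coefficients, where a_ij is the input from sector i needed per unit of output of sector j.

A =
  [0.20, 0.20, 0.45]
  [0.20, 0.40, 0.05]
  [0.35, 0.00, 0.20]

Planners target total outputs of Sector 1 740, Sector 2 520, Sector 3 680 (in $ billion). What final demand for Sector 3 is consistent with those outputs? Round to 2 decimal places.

d_3 = 285.00

I − A =
  [   0.80    -0.20    -0.45]
  [  -0.20     0.60    -0.05]
  [  -0.35     0.00     0.80]
d = (I − A) x:
  d_1 = (+0.80)·740 + (-0.20)·520 + (-0.45)·680 = 182.00
  d_2 = (-0.20)·740 + (+0.60)·520 + (-0.05)·680 = 130.00
  d_3 = (-0.35)·740 + (+0.00)·520 + (+0.80)·680 = 285.00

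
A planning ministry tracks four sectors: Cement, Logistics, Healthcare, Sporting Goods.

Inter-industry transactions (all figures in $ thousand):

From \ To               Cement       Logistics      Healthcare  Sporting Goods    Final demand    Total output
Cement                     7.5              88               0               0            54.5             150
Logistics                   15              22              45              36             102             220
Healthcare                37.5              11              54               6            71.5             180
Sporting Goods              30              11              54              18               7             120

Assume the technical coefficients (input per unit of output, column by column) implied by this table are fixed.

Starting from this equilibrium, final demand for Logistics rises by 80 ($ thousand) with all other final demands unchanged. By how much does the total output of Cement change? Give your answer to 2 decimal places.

Δx_1 = 46.43

Technical coefficients a_ij = z_ij / X_j:
  a_11 = 7.5/150 = 0.05, a_21 = 15/150 = 0.10, a_31 = 37.5/150 = 0.25, a_41 = 30/150 = 0.20
  a_12 = 88/220 = 0.40, a_22 = 22/220 = 0.10, a_32 = 11/220 = 0.05, a_42 = 11/220 = 0.05
  a_13 = 0/180 = 0.00, a_23 = 45/180 = 0.25, a_33 = 54/180 = 0.30, a_43 = 54/180 = 0.30
  a_14 = 0/120 = 0.00, a_24 = 36/120 = 0.30, a_34 = 6/120 = 0.05, a_44 = 18/120 = 0.15
I − A =
  [   0.95    -0.40     0.00     0.00]
  [  -0.10     0.90    -0.25    -0.30]
  [  -0.25    -0.05     0.70    -0.05]
  [  -0.20    -0.05    -0.30     0.85]
Compute the cofactors C_ij = (−1)^(i+j)·(3×3 minor ij) of I−A; the adjugate is their transpose:
adj(I−A) = Cᵀ =
  [ 0.495750   0.232000   0.121000   0.089000]
  [ 0.178125   0.551000   0.287375   0.211375]
  [ 0.204000   0.131750   0.654500   0.085000]
  [ 0.199125   0.133500   0.276375   0.533625]
det(I−A) = Σ_j (I−A)_1j·C_1j = (0.95)(0.495750) + (-0.40)(0.178125) + (0.00)(0.204000) + (0.00)(0.199125) = 0.3997125
(I − A)⁻¹ = adj(I−A) / det(I−A) ≈
  [   1.2403     0.5804     0.3027     0.2227]
  [   0.4456     1.3785     0.7190     0.5288]
  [   0.5104     0.3296     1.6374     0.2127]
  [   0.4982     0.3340     0.6914     1.3350]
Δx = (I − A)⁻¹ Δd with Δd having +80 in the Logistics component and 0 elsewhere.
So Δx_1 = L_12 · (+80), where L_12 = adj(I−A)_12 / det(I−A) = 0.232000 / 0.3997125.
Δx_1 = 0.232000 × (+80) / 0.3997125 = 18.56 / 0.3997125 ≈ 46.43.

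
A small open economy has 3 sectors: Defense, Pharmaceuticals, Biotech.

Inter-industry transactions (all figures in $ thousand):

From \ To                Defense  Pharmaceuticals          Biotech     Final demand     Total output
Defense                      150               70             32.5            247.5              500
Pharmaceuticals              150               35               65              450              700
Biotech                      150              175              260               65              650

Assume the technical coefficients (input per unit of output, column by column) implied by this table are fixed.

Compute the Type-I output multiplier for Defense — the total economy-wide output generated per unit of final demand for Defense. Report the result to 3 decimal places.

m_1 = 3.255

Technical coefficients a_ij = z_ij / X_j:
  a_11 = 150/500 = 0.30, a_21 = 150/500 = 0.30, a_31 = 150/500 = 0.30
  a_12 = 70/700 = 0.10, a_22 = 35/700 = 0.05, a_32 = 175/700 = 0.25
  a_13 = 32.5/650 = 0.05, a_23 = 65/650 = 0.10, a_33 = 260/650 = 0.40
I − A =
  [   0.70    -0.10    -0.05]
  [  -0.30     0.95    -0.10]
  [  -0.30    -0.25     0.60]
Cofactors of I−A, C_ij = (−1)^(i+j)·(minor ij) (rows/columns in the sector order above):
  C_11 = (0.95)(0.60) − (-0.10)(-0.25) = 0.5450
  C_12 = −[(-0.30)(0.60) − (-0.10)(-0.30)] = 0.2100
  C_13 = (-0.30)(-0.25) − (0.95)(-0.30) = 0.3600
  C_21 = −[(-0.10)(0.60) − (-0.05)(-0.25)] = 0.0725
  C_22 = (0.70)(0.60) − (-0.05)(-0.30) = 0.4050
  C_23 = −[(0.70)(-0.25) − (-0.10)(-0.30)] = 0.2050
  C_31 = (-0.10)(-0.10) − (-0.05)(0.95) = 0.0575
  C_32 = −[(0.70)(-0.10) − (-0.05)(-0.30)] = 0.0850
  C_33 = (0.70)(0.95) − (-0.10)(-0.30) = 0.6350
det(I−A) = Σ_j (I−A)_1j·C_1j = (0.70)(0.5450) + (-0.10)(0.2100) + (-0.05)(0.3600) = 0.3425
adj(I−A) = Cᵀ =
  [ 0.5450   0.0725   0.0575]
  [ 0.2100   0.4050   0.0850]
  [ 0.3600   0.2050   0.6350]
(I − A)⁻¹ = adj(I−A) / det(I−A) ≈
  [   1.5912     0.2117     0.1679]
  [   0.6131     1.1825     0.2482]
  [   1.0511     0.5985     1.8540]
The output multiplier for sector j is the column-j sum of the Leontief inverse (I − A)⁻¹ = adj(I−A) / det(I−A).
Column 1 of adj(I−A): (0.5450, 0.2100, 0.3600); det(I−A) = 0.3425.
m_1 = (0.5450 + 0.2100 + 0.3600) / 0.3425 = 1.115 / 0.3425 ≈ 3.255.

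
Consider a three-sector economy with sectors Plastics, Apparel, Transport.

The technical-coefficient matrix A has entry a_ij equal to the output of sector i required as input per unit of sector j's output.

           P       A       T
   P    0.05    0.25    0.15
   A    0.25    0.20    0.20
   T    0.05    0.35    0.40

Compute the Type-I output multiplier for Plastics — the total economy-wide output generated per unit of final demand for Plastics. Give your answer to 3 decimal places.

I − A =
  [   0.95    -0.25    -0.15]
  [  -0.25     0.80    -0.20]
  [  -0.05    -0.35     0.60]
Cofactors of I−A, C_ij = (−1)^(i+j)·(minor ij) (rows/columns in the sector order above):
  C_11 = (0.80)(0.60) − (-0.20)(-0.35) = 0.4100
  C_12 = −[(-0.25)(0.60) − (-0.20)(-0.05)] = 0.1600
  C_13 = (-0.25)(-0.35) − (0.80)(-0.05) = 0.1275
  C_21 = −[(-0.25)(0.60) − (-0.15)(-0.35)] = 0.2025
  C_22 = (0.95)(0.60) − (-0.15)(-0.05) = 0.5625
  C_23 = −[(0.95)(-0.35) − (-0.25)(-0.05)] = 0.3450
  C_31 = (-0.25)(-0.20) − (-0.15)(0.80) = 0.1700
  C_32 = −[(0.95)(-0.20) − (-0.15)(-0.25)] = 0.2275
  C_33 = (0.95)(0.80) − (-0.25)(-0.25) = 0.6975
det(I−A) = Σ_j (I−A)_1j·C_1j = (0.95)(0.4100) + (-0.25)(0.1600) + (-0.15)(0.1275) = 0.330375
adj(I−A) = Cᵀ =
  [ 0.4100   0.2025   0.1700]
  [ 0.1600   0.5625   0.2275]
  [ 0.1275   0.3450   0.6975]
(I − A)⁻¹ = adj(I−A) / det(I−A) ≈
  [   1.2410     0.6129     0.5146]
  [   0.4843     1.7026     0.6886]
  [   0.3859     1.0443     2.1112]
The output multiplier for sector j is the column-j sum of the Leontief inverse (I − A)⁻¹ = adj(I−A) / det(I−A).
Column P of adj(I−A): (0.4100, 0.1600, 0.1275); det(I−A) = 0.330375.
m_P = (0.4100 + 0.1600 + 0.1275) / 0.330375 = 0.6975 / 0.330375 ≈ 2.111.

m_P = 2.111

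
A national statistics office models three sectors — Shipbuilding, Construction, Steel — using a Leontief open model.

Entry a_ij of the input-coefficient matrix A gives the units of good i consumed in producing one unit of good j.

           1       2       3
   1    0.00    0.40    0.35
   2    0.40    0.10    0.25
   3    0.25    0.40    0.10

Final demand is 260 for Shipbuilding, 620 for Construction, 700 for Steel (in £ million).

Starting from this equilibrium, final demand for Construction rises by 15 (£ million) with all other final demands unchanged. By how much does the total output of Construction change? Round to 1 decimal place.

Δx_2 = 30.0

I − A =
  [   1.00    -0.40    -0.35]
  [  -0.40     0.90    -0.25]
  [  -0.25    -0.40     0.90]
Cofactors of I−A, C_ij = (−1)^(i+j)·(minor ij) (rows/columns in the sector order above):
  C_11 = (0.90)(0.90) − (-0.25)(-0.40) = 0.7100
  C_12 = −[(-0.40)(0.90) − (-0.25)(-0.25)] = 0.4225
  C_13 = (-0.40)(-0.40) − (0.90)(-0.25) = 0.3850
  C_21 = −[(-0.40)(0.90) − (-0.35)(-0.40)] = 0.5000
  C_22 = (1.00)(0.90) − (-0.35)(-0.25) = 0.8125
  C_23 = −[(1.00)(-0.40) − (-0.40)(-0.25)] = 0.5000
  C_31 = (-0.40)(-0.25) − (-0.35)(0.90) = 0.4150
  C_32 = −[(1.00)(-0.25) − (-0.35)(-0.40)] = 0.3900
  C_33 = (1.00)(0.90) − (-0.40)(-0.40) = 0.7400
det(I−A) = Σ_j (I−A)_1j·C_1j = (1.00)(0.7100) + (-0.40)(0.4225) + (-0.35)(0.3850) = 0.40625
adj(I−A) = Cᵀ =
  [ 0.7100   0.5000   0.4150]
  [ 0.4225   0.8125   0.3900]
  [ 0.3850   0.5000   0.7400]
(I − A)⁻¹ = adj(I−A) / det(I−A) ≈
  [   1.7477     1.2308     1.0215]
  [   1.0400     2.0000     0.9600]
  [   0.9477     1.2308     1.8215]
Δx = (I − A)⁻¹ Δd with Δd having +15 in the Construction component and 0 elsewhere.
So Δx_2 = L_22 · (+15), where L_22 = adj(I−A)_22 / det(I−A) = 0.8125 / 0.40625.
Δx_2 = 0.8125 × (+15) / 0.40625 = 12.1875 / 0.40625 = 30.0.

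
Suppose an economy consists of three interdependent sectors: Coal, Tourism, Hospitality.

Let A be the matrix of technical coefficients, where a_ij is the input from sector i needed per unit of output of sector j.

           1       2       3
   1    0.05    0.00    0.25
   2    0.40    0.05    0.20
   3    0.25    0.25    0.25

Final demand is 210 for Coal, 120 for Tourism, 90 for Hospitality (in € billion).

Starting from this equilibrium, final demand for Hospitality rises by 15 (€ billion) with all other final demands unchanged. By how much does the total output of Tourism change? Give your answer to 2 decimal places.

I − A =
  [   0.95     0.00    -0.25]
  [  -0.40     0.95    -0.20]
  [  -0.25    -0.25     0.75]
Cofactors of I−A, C_ij = (−1)^(i+j)·(minor ij) (rows/columns in the sector order above):
  C_11 = (0.95)(0.75) − (-0.20)(-0.25) = 0.6625
  C_12 = −[(-0.40)(0.75) − (-0.20)(-0.25)] = 0.3500
  C_13 = (-0.40)(-0.25) − (0.95)(-0.25) = 0.3375
  C_21 = −[(0.00)(0.75) − (-0.25)(-0.25)] = 0.0625
  C_22 = (0.95)(0.75) − (-0.25)(-0.25) = 0.6500
  C_23 = −[(0.95)(-0.25) − (0.00)(-0.25)] = 0.2375
  C_31 = (0.00)(-0.20) − (-0.25)(0.95) = 0.2375
  C_32 = −[(0.95)(-0.20) − (-0.25)(-0.40)] = 0.2900
  C_33 = (0.95)(0.95) − (0.00)(-0.40) = 0.9025
det(I−A) = Σ_j (I−A)_1j·C_1j = (0.95)(0.6625) + (0.00)(0.3500) + (-0.25)(0.3375) = 0.5450
adj(I−A) = Cᵀ =
  [ 0.6625   0.0625   0.2375]
  [ 0.3500   0.6500   0.2900]
  [ 0.3375   0.2375   0.9025]
(I − A)⁻¹ = adj(I−A) / det(I−A) ≈
  [   1.2156     0.1147     0.4358]
  [   0.6422     1.1927     0.5321]
  [   0.6193     0.4358     1.6560]
Δx = (I − A)⁻¹ Δd with Δd having +15 in the Hospitality component and 0 elsewhere.
So Δx_2 = L_23 · (+15), where L_23 = adj(I−A)_23 / det(I−A) = 0.2900 / 0.5450.
Δx_2 = 0.2900 × (+15) / 0.5450 = 4.35 / 0.5450 ≈ 7.98.

Δx_2 = 7.98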